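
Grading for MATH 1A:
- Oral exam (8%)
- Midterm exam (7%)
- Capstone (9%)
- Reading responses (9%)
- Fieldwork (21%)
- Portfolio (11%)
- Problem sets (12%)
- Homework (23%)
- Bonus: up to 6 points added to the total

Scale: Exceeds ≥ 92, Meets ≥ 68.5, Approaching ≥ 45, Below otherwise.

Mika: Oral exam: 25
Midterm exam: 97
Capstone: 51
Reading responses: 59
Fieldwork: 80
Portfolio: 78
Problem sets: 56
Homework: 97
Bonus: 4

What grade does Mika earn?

Meets

Weighted total:
  Oral exam 25 × 0.08 = 2
  Midterm exam 97 × 0.07 = 6.79
  Capstone 51 × 0.09 = 4.59
  Reading responses 59 × 0.09 = 5.31
  Fieldwork 80 × 0.21 = 16.8
  Portfolio 78 × 0.11 = 8.58
  Problem sets 56 × 0.12 = 6.72
  Homework 97 × 0.23 = 22.31
Sum = 73.1
Bonus: 73.1 + 4 = 77.1
77.1 is ≥ 68.5 and < 92 → Meets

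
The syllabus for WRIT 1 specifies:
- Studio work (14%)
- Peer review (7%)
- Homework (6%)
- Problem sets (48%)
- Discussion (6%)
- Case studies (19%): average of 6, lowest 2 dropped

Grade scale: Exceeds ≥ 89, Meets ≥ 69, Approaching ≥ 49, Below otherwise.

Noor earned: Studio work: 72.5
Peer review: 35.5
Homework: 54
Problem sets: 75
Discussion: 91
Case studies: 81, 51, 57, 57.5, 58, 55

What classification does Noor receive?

Case studies: drop 51, 55 → average of remaining 4 = 253.5/4 = 63.375
Weighted total:
  Studio work 72.5 × 0.14 = 10.15
  Peer review 35.5 × 0.07 = 2.485
  Homework 54 × 0.06 = 3.24
  Problem sets 75 × 0.48 = 36
  Discussion 91 × 0.06 = 5.46
  Case studies 63.375 × 0.19 = 12.04125
Sum = 69.37625
69.37625 is ≥ 69 and < 89 → Meets

Meets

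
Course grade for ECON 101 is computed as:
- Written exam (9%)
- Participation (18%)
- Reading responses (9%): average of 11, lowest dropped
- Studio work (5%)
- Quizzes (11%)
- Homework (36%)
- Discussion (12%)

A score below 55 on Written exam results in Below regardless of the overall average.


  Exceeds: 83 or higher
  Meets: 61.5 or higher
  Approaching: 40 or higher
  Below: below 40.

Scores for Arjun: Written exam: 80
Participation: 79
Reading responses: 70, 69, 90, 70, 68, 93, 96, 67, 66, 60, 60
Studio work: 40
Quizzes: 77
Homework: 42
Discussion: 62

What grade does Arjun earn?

Reading responses: drop 60 → average of remaining 10 = 749/10 = 74.9
Written exam score 80 ≥ 55: minimum met.
Weighted total:
  Written exam 80 × 0.09 = 7.2
  Participation 79 × 0.18 = 14.22
  Reading responses 74.9 × 0.09 = 6.741
  Studio work 40 × 0.05 = 2
  Quizzes 77 × 0.11 = 8.47
  Homework 42 × 0.36 = 15.12
  Discussion 62 × 0.12 = 7.44
Sum = 61.191
61.191 is ≥ 40 and < 61.5 → Approaching

Approaching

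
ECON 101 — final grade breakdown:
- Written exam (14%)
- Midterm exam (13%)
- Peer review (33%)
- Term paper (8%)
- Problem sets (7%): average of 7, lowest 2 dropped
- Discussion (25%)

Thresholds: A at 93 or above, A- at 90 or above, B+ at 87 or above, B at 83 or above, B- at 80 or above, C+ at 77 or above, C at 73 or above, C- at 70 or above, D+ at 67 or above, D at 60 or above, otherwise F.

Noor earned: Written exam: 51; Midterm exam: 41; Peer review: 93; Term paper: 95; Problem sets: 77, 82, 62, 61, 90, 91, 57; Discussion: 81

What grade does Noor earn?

C

Problem sets: drop 57, 61 → average of remaining 5 = 402/5 = 80.4
Weighted total:
  Written exam 51 × 0.14 = 7.14
  Midterm exam 41 × 0.13 = 5.33
  Peer review 93 × 0.33 = 30.69
  Term paper 95 × 0.08 = 7.6
  Problem sets 80.4 × 0.07 = 5.628
  Discussion 81 × 0.25 = 20.25
Sum = 76.638
76.638 is ≥ 73 and < 77 → C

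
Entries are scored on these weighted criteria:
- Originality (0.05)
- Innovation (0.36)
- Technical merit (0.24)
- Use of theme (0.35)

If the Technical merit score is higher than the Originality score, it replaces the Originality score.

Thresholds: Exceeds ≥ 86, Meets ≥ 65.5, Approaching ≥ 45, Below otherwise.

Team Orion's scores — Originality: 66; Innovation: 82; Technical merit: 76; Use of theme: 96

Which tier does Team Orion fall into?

Meets

Technical merit (76) > Originality (66), so Originality counts as 76.
Weighted total:
  Originality 76 × 0.05 = 3.8
  Innovation 82 × 0.36 = 29.52
  Technical merit 76 × 0.24 = 18.24
  Use of theme 96 × 0.35 = 33.6
Sum = 85.16
85.16 is ≥ 65.5 and < 86 → Meets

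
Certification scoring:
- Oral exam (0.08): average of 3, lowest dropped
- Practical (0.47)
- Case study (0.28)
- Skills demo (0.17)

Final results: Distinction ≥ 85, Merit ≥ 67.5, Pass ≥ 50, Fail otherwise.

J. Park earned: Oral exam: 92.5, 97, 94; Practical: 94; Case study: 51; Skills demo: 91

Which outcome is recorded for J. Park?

Oral exam: drop 92.5 → average of remaining 2 = 191/2 = 95.5
Weighted total:
  Oral exam 95.5 × 0.08 = 7.64
  Practical 94 × 0.47 = 44.18
  Case study 51 × 0.28 = 14.28
  Skills demo 91 × 0.17 = 15.47
Sum = 81.57
81.57 is ≥ 67.5 and < 85 → Merit

Merit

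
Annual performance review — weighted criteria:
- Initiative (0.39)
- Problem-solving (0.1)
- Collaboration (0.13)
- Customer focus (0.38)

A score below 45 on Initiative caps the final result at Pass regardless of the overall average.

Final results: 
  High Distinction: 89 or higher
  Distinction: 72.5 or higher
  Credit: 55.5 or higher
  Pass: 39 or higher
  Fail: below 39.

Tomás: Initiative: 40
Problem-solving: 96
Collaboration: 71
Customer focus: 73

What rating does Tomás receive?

Initiative score 40 < 45: minimum not met.
Weighted total:
  Initiative 40 × 0.39 = 15.6
  Problem-solving 96 × 0.1 = 9.6
  Collaboration 71 × 0.13 = 9.23
  Customer focus 73 × 0.38 = 27.74
Sum = 62.17
62.17 would be Credit; cap at Pass applies → Pass.

Pass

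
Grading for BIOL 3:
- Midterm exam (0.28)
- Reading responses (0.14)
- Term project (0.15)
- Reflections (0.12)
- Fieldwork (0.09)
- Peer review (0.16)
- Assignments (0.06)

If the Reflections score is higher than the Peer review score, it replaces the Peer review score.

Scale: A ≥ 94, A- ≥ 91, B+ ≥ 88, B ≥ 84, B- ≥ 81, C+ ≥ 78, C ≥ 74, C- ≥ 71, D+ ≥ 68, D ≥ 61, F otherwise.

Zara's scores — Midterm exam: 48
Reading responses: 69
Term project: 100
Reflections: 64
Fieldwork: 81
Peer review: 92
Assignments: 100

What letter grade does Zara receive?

Reflections (64) ≤ Peer review (92), so Peer review stays at 92.
Weighted total:
  Midterm exam 48 × 0.28 = 13.44
  Reading responses 69 × 0.14 = 9.66
  Term project 100 × 0.15 = 15
  Reflections 64 × 0.12 = 7.68
  Fieldwork 81 × 0.09 = 7.29
  Peer review 92 × 0.16 = 14.72
  Assignments 100 × 0.06 = 6
Sum = 73.79
73.79 is ≥ 71 and < 74 → C-

C-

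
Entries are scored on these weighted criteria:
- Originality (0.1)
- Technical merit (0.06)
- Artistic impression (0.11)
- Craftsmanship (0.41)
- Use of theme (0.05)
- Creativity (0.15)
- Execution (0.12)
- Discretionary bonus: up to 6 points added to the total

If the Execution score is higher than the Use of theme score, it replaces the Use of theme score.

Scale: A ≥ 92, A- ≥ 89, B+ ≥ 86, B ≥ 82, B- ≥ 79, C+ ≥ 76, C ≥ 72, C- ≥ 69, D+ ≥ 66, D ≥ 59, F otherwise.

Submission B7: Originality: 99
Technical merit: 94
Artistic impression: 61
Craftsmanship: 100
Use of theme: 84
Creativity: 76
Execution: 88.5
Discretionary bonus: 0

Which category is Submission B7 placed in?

A-

Execution (88.5) > Use of theme (84), so Use of theme counts as 88.5.
Weighted total:
  Originality 99 × 0.1 = 9.9
  Technical merit 94 × 0.06 = 5.64
  Artistic impression 61 × 0.11 = 6.71
  Craftsmanship 100 × 0.41 = 41
  Use of theme 88.5 × 0.05 = 4.425
  Creativity 76 × 0.15 = 11.4
  Execution 88.5 × 0.12 = 10.62
Sum = 89.695
Discretionary bonus: 89.695 + 0 = 89.695
89.695 is ≥ 89 and < 92 → A-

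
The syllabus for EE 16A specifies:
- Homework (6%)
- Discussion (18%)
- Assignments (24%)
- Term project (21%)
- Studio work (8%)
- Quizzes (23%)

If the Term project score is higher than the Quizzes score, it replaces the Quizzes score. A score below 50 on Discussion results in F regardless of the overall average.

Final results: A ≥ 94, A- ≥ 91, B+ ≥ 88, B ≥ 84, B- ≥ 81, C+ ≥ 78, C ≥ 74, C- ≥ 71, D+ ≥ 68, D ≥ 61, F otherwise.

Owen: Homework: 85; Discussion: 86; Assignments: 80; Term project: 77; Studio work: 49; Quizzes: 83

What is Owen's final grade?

Term project (77) ≤ Quizzes (83), so Quizzes stays at 83.
Discussion score 86 ≥ 50: minimum met.
Weighted total:
  Homework 85 × 0.06 = 5.1
  Discussion 86 × 0.18 = 15.48
  Assignments 80 × 0.24 = 19.2
  Term project 77 × 0.21 = 16.17
  Studio work 49 × 0.08 = 3.92
  Quizzes 83 × 0.23 = 19.09
Sum = 78.96
78.96 is ≥ 78 and < 81 → C+

C+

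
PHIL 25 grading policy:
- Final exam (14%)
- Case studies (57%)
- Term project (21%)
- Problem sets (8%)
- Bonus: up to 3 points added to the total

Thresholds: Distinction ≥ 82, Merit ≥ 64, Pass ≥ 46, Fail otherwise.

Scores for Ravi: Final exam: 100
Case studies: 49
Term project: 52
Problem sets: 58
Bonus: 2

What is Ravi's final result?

Weighted total:
  Final exam 100 × 0.14 = 14
  Case studies 49 × 0.57 = 27.93
  Term project 52 × 0.21 = 10.92
  Problem sets 58 × 0.08 = 4.64
Sum = 57.49
Bonus: 57.49 + 2 = 59.49
59.49 is ≥ 46 and < 64 → Pass

Pass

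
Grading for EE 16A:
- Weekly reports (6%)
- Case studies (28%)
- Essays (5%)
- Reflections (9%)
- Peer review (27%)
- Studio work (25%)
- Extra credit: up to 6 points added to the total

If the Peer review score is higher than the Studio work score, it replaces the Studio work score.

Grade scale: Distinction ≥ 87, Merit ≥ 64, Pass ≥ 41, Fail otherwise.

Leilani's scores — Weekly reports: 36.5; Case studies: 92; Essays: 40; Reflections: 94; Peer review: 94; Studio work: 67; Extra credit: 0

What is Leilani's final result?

Distinction

Peer review (94) > Studio work (67), so Studio work counts as 94.
Weighted total:
  Weekly reports 36.5 × 0.06 = 2.19
  Case studies 92 × 0.28 = 25.76
  Essays 40 × 0.05 = 2
  Reflections 94 × 0.09 = 8.46
  Peer review 94 × 0.27 = 25.38
  Studio work 94 × 0.25 = 23.5
Sum = 87.29
Extra credit: 87.29 + 0 = 87.29
87.29 ≥ 87 → Distinction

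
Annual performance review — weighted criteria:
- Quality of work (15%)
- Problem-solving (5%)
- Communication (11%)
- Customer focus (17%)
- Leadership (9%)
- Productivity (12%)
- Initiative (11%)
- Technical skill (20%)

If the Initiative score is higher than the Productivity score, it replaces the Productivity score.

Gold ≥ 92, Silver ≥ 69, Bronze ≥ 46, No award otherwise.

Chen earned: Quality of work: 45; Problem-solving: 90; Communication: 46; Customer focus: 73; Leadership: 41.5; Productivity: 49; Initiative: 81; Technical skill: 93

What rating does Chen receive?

Initiative (81) > Productivity (49), so Productivity counts as 81.
Weighted total:
  Quality of work 45 × 0.15 = 6.75
  Problem-solving 90 × 0.05 = 4.5
  Communication 46 × 0.11 = 5.06
  Customer focus 73 × 0.17 = 12.41
  Leadership 41.5 × 0.09 = 3.735
  Productivity 81 × 0.12 = 9.72
  Initiative 81 × 0.11 = 8.91
  Technical skill 93 × 0.2 = 18.6
Sum = 69.685
69.685 is ≥ 69 and < 92 → Silver

Silver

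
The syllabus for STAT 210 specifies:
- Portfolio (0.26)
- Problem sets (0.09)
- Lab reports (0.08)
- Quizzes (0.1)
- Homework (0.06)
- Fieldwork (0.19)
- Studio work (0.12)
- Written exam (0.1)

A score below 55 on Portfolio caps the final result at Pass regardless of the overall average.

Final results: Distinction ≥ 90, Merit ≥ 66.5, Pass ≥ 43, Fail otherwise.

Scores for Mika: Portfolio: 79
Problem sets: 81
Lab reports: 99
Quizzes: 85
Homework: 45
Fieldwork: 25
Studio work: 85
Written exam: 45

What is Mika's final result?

Pass

Portfolio score 79 ≥ 55: minimum met.
Weighted total:
  Portfolio 79 × 0.26 = 20.54
  Problem sets 81 × 0.09 = 7.29
  Lab reports 99 × 0.08 = 7.92
  Quizzes 85 × 0.1 = 8.5
  Homework 45 × 0.06 = 2.7
  Fieldwork 25 × 0.19 = 4.75
  Studio work 85 × 0.12 = 10.2
  Written exam 45 × 0.1 = 4.5
Sum = 66.4
66.4 is ≥ 43 and < 66.5 → Pass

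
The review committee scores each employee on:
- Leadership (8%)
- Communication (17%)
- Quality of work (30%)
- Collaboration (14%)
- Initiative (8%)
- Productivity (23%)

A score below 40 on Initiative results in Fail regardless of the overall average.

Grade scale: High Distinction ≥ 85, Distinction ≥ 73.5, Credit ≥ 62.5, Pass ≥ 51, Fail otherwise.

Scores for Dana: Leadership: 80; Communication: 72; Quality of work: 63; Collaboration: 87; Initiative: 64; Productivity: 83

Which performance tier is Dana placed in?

Distinction

Initiative score 64 ≥ 40: minimum met.
Weighted total:
  Leadership 80 × 0.08 = 6.4
  Communication 72 × 0.17 = 12.24
  Quality of work 63 × 0.3 = 18.9
  Collaboration 87 × 0.14 = 12.18
  Initiative 64 × 0.08 = 5.12
  Productivity 83 × 0.23 = 19.09
Sum = 73.93
73.93 is ≥ 73.5 and < 85 → Distinction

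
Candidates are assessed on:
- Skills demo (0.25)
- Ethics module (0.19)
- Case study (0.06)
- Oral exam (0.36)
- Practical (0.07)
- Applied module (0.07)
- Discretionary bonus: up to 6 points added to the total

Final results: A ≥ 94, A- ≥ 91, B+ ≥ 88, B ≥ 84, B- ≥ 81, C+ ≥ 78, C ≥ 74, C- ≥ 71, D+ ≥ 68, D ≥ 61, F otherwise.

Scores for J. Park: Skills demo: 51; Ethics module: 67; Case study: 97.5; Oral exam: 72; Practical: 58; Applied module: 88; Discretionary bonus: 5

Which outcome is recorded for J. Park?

C-

Weighted total:
  Skills demo 51 × 0.25 = 12.75
  Ethics module 67 × 0.19 = 12.73
  Case study 97.5 × 0.06 = 5.85
  Oral exam 72 × 0.36 = 25.92
  Practical 58 × 0.07 = 4.06
  Applied module 88 × 0.07 = 6.16
Sum = 67.47
Discretionary bonus: 67.47 + 5 = 72.47
72.47 is ≥ 71 and < 74 → C-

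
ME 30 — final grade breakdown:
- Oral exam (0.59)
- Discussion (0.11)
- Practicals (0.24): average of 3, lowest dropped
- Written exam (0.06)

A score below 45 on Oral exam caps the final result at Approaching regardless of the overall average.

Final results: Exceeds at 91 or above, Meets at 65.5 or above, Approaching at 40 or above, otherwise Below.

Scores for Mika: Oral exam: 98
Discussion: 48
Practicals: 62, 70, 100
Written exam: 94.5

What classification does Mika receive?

Meets

Practicals: drop 62 → average of remaining 2 = 170/2 = 85
Oral exam score 98 ≥ 45: minimum met.
Weighted total:
  Oral exam 98 × 0.59 = 57.82
  Discussion 48 × 0.11 = 5.28
  Practicals 85 × 0.24 = 20.4
  Written exam 94.5 × 0.06 = 5.67
Sum = 89.17
89.17 is ≥ 65.5 and < 91 → Meets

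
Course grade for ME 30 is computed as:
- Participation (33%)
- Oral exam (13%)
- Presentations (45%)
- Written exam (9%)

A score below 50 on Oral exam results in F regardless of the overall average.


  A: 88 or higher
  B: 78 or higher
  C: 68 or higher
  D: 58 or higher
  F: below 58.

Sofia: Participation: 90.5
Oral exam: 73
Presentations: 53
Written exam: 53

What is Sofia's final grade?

Oral exam score 73 ≥ 50: minimum met.
Weighted total:
  Participation 90.5 × 0.33 = 29.865
  Oral exam 73 × 0.13 = 9.49
  Presentations 53 × 0.45 = 23.85
  Written exam 53 × 0.09 = 4.77
Sum = 67.975
67.975 is ≥ 58 and < 68 → D

D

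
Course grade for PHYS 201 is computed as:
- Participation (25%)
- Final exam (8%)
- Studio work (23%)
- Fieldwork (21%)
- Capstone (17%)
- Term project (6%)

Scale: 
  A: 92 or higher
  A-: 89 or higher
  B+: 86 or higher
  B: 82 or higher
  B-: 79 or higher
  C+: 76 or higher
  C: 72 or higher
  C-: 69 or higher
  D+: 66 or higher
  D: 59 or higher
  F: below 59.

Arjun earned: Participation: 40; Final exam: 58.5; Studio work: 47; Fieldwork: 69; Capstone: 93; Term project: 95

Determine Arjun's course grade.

D

Weighted total:
  Participation 40 × 0.25 = 10
  Final exam 58.5 × 0.08 = 4.68
  Studio work 47 × 0.23 = 10.81
  Fieldwork 69 × 0.21 = 14.49
  Capstone 93 × 0.17 = 15.81
  Term project 95 × 0.06 = 5.7
Sum = 61.49
61.49 is ≥ 59 and < 66 → D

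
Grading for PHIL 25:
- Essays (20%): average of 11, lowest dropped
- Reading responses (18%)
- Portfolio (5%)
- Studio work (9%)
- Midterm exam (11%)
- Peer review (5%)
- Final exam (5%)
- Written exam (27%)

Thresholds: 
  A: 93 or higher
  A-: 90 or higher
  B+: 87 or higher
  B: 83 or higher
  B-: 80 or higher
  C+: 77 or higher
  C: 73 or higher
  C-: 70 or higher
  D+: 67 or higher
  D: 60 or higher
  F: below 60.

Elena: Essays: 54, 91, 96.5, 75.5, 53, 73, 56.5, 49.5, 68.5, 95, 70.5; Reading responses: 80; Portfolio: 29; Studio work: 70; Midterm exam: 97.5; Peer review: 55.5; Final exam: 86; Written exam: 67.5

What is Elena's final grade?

C-

Essays: drop 49.5 → average of remaining 10 = 733.5/10 = 73.35
Weighted total:
  Essays 73.35 × 0.2 = 14.67
  Reading responses 80 × 0.18 = 14.4
  Portfolio 29 × 0.05 = 1.45
  Studio work 70 × 0.09 = 6.3
  Midterm exam 97.5 × 0.11 = 10.725
  Peer review 55.5 × 0.05 = 2.775
  Final exam 86 × 0.05 = 4.3
  Written exam 67.5 × 0.27 = 18.225
Sum = 72.845
72.845 is ≥ 70 and < 73 → C-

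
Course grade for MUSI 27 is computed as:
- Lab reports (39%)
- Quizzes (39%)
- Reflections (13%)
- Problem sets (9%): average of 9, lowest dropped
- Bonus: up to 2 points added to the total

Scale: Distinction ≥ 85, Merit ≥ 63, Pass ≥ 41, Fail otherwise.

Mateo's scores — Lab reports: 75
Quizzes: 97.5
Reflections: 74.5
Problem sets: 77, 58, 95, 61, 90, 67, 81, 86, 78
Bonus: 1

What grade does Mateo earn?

Distinction

Problem sets: drop 58 → average of remaining 8 = 635/8 = 79.375
Weighted total:
  Lab reports 75 × 0.39 = 29.25
  Quizzes 97.5 × 0.39 = 38.025
  Reflections 74.5 × 0.13 = 9.685
  Problem sets 79.375 × 0.09 = 7.14375
Sum = 84.10375
Bonus: 84.10375 + 1 = 85.10375
85.10375 ≥ 85 → Distinction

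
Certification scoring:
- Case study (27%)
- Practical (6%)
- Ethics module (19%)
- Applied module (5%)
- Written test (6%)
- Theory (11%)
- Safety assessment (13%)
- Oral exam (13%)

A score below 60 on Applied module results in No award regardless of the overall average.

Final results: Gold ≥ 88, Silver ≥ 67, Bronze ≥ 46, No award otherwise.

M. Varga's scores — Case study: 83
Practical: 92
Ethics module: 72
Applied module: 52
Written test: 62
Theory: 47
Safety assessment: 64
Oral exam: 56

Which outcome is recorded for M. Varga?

Applied module score 52 < 60: minimum not met.
Weighted total:
  Case study 83 × 0.27 = 22.41
  Practical 92 × 0.06 = 5.52
  Ethics module 72 × 0.19 = 13.68
  Applied module 52 × 0.05 = 2.6
  Written test 62 × 0.06 = 3.72
  Theory 47 × 0.11 = 5.17
  Safety assessment 64 × 0.13 = 8.32
  Oral exam 56 × 0.13 = 7.28
Sum = 68.7
Because the Applied module minimum was not met, the result is No award.

No award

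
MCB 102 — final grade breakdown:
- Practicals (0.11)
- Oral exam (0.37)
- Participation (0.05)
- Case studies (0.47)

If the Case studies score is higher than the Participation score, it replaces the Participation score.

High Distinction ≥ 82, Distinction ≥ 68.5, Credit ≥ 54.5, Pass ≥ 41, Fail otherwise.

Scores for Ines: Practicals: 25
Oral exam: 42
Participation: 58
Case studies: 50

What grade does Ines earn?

Case studies (50) ≤ Participation (58), so Participation stays at 58.
Weighted total:
  Practicals 25 × 0.11 = 2.75
  Oral exam 42 × 0.37 = 15.54
  Participation 58 × 0.05 = 2.9
  Case studies 50 × 0.47 = 23.5
Sum = 44.69
44.69 is ≥ 41 and < 54.5 → Pass

Pass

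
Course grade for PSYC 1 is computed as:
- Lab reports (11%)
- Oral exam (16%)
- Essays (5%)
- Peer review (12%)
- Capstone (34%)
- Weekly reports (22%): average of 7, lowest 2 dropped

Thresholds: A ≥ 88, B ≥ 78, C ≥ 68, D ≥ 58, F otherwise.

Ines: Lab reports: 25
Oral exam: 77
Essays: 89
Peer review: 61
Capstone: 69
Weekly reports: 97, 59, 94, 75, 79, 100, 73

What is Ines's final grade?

Weekly reports: drop 59, 73 → average of remaining 5 = 445/5 = 89
Weighted total:
  Lab reports 25 × 0.11 = 2.75
  Oral exam 77 × 0.16 = 12.32
  Essays 89 × 0.05 = 4.45
  Peer review 61 × 0.12 = 7.32
  Capstone 69 × 0.34 = 23.46
  Weekly reports 89 × 0.22 = 19.58
Sum = 69.88
69.88 is ≥ 68 and < 78 → C

C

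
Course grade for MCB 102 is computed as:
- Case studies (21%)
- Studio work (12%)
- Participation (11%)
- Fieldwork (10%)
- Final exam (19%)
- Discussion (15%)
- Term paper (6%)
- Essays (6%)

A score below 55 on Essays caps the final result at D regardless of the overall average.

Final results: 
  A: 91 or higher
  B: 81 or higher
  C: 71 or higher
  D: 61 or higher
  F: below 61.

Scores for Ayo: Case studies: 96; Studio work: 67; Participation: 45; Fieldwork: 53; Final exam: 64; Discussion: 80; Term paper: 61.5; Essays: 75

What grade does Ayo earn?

Essays score 75 ≥ 55: minimum met.
Weighted total:
  Case studies 96 × 0.21 = 20.16
  Studio work 67 × 0.12 = 8.04
  Participation 45 × 0.11 = 4.95
  Fieldwork 53 × 0.1 = 5.3
  Final exam 64 × 0.19 = 12.16
  Discussion 80 × 0.15 = 12
  Term paper 61.5 × 0.06 = 3.69
  Essays 75 × 0.06 = 4.5
Sum = 70.8
70.8 is ≥ 61 and < 71 → D

D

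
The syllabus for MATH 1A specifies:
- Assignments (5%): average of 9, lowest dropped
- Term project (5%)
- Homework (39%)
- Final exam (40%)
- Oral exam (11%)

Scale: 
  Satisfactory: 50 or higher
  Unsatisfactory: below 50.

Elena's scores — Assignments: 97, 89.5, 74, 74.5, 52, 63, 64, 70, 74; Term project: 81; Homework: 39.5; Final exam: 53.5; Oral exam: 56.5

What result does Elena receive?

Satisfactory

Assignments: drop 52 → average of remaining 8 = 606/8 = 75.75
Weighted total:
  Assignments 75.75 × 0.05 = 3.7875
  Term project 81 × 0.05 = 4.05
  Homework 39.5 × 0.39 = 15.405
  Final exam 53.5 × 0.4 = 21.4
  Oral exam 56.5 × 0.11 = 6.215
Sum = 50.8575
50.8575 ≥ 50 → Satisfactory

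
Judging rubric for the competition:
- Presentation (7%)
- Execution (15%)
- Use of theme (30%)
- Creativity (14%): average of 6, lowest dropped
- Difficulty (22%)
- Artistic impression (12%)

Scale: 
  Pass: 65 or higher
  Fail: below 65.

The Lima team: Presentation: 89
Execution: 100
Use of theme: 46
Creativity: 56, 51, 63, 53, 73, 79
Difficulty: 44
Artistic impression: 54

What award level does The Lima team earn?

Fail

Creativity: drop 51 → average of remaining 5 = 324/5 = 64.8
Weighted total:
  Presentation 89 × 0.07 = 6.23
  Execution 100 × 0.15 = 15
  Use of theme 46 × 0.3 = 13.8
  Creativity 64.8 × 0.14 = 9.072
  Difficulty 44 × 0.22 = 9.68
  Artistic impression 54 × 0.12 = 6.48
Sum = 60.262
60.262 < 65 → Fail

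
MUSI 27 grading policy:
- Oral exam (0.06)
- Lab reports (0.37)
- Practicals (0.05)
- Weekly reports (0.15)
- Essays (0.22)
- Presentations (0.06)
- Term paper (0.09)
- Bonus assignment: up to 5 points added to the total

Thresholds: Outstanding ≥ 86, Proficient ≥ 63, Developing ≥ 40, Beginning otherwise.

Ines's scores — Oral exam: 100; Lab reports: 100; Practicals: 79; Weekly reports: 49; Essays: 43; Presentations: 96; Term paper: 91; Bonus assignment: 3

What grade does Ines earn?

Proficient

Weighted total:
  Oral exam 100 × 0.06 = 6
  Lab reports 100 × 0.37 = 37
  Practicals 79 × 0.05 = 3.95
  Weekly reports 49 × 0.15 = 7.35
  Essays 43 × 0.22 = 9.46
  Presentations 96 × 0.06 = 5.76
  Term paper 91 × 0.09 = 8.19
Sum = 77.71
Bonus assignment: 77.71 + 3 = 80.71
80.71 is ≥ 63 and < 86 → Proficient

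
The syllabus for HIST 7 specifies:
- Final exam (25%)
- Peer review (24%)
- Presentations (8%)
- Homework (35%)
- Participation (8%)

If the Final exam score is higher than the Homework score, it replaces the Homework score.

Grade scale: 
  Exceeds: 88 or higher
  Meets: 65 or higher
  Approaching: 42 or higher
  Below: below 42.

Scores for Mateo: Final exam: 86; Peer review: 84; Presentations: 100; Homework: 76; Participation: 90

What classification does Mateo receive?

Final exam (86) > Homework (76), so Homework counts as 86.
Weighted total:
  Final exam 86 × 0.25 = 21.5
  Peer review 84 × 0.24 = 20.16
  Presentations 100 × 0.08 = 8
  Homework 86 × 0.35 = 30.1
  Participation 90 × 0.08 = 7.2
Sum = 86.96
86.96 is ≥ 65 and < 88 → Meets

Meets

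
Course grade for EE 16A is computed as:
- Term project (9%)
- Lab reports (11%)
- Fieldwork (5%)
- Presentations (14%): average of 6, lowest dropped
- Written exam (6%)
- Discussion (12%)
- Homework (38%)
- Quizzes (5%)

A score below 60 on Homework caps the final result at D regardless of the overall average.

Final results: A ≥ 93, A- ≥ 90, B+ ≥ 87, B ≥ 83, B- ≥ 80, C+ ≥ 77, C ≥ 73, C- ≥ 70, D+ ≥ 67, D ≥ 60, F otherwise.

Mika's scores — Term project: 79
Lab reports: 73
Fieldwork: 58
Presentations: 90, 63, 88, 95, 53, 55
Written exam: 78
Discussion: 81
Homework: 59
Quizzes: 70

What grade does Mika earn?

D

Presentations: drop 53 → average of remaining 5 = 391/5 = 78.2
Homework score 59 < 60: minimum not met.
Weighted total:
  Term project 79 × 0.09 = 7.11
  Lab reports 73 × 0.11 = 8.03
  Fieldwork 58 × 0.05 = 2.9
  Presentations 78.2 × 0.14 = 10.948
  Written exam 78 × 0.06 = 4.68
  Discussion 81 × 0.12 = 9.72
  Homework 59 × 0.38 = 22.42
  Quizzes 70 × 0.05 = 3.5
Sum = 69.308
69.308 would be D+; cap at D applies → D.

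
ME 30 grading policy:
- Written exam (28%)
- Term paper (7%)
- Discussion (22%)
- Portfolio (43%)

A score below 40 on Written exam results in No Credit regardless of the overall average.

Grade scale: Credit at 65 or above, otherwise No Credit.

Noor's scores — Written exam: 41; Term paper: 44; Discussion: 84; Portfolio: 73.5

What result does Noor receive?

Written exam score 41 ≥ 40: minimum met.
Weighted total:
  Written exam 41 × 0.28 = 11.48
  Term paper 44 × 0.07 = 3.08
  Discussion 84 × 0.22 = 18.48
  Portfolio 73.5 × 0.43 = 31.605
Sum = 64.645
64.645 < 65 → No Credit

No Credit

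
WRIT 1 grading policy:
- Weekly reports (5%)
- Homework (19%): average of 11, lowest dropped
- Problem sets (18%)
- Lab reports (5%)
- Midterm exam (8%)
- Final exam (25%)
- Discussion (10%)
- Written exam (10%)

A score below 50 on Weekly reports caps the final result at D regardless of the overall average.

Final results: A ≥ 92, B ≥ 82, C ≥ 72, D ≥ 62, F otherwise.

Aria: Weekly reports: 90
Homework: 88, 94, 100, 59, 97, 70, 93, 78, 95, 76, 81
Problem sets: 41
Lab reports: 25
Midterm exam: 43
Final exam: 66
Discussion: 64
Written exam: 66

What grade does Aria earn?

D

Homework: drop 59 → average of remaining 10 = 872/10 = 87.2
Weekly reports score 90 ≥ 50: minimum met.
Weighted total:
  Weekly reports 90 × 0.05 = 4.5
  Homework 87.2 × 0.19 = 16.568
  Problem sets 41 × 0.18 = 7.38
  Lab reports 25 × 0.05 = 1.25
  Midterm exam 43 × 0.08 = 3.44
  Final exam 66 × 0.25 = 16.5
  Discussion 64 × 0.1 = 6.4
  Written exam 66 × 0.1 = 6.6
Sum = 62.638
62.638 is ≥ 62 and < 72 → D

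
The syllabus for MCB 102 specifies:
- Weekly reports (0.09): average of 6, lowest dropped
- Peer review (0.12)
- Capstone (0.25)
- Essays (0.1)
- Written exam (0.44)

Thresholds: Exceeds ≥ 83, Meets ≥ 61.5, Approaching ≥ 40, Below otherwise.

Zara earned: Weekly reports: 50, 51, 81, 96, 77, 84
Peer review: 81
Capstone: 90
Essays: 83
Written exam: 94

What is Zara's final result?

Weekly reports: drop 50 → average of remaining 5 = 389/5 = 77.8
Weighted total:
  Weekly reports 77.8 × 0.09 = 7.002
  Peer review 81 × 0.12 = 9.72
  Capstone 90 × 0.25 = 22.5
  Essays 83 × 0.1 = 8.3
  Written exam 94 × 0.44 = 41.36
Sum = 88.882
88.882 ≥ 83 → Exceeds

Exceeds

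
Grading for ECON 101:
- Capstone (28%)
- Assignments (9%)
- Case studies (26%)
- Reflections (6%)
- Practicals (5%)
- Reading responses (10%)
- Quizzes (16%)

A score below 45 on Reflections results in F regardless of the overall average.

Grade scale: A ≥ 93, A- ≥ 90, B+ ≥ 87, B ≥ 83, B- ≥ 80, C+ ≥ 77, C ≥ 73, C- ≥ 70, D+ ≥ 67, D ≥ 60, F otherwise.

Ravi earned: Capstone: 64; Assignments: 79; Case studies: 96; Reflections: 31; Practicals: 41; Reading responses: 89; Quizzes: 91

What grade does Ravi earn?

Reflections score 31 < 45: minimum not met.
Weighted total:
  Capstone 64 × 0.28 = 17.92
  Assignments 79 × 0.09 = 7.11
  Case studies 96 × 0.26 = 24.96
  Reflections 31 × 0.06 = 1.86
  Practicals 41 × 0.05 = 2.05
  Reading responses 89 × 0.1 = 8.9
  Quizzes 91 × 0.16 = 14.56
Sum = 77.36
Because the Reflections minimum was not met, the result is F.

F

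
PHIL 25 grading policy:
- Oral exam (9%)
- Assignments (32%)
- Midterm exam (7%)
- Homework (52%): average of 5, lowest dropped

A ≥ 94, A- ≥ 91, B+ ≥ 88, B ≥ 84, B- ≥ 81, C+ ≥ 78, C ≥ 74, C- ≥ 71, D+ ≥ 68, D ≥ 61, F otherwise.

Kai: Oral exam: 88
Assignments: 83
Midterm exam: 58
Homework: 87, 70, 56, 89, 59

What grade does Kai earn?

C+

Homework: drop 56 → average of remaining 4 = 305/4 = 76.25
Weighted total:
  Oral exam 88 × 0.09 = 7.92
  Assignments 83 × 0.32 = 26.56
  Midterm exam 58 × 0.07 = 4.06
  Homework 76.25 × 0.52 = 39.65
Sum = 78.19
78.19 is ≥ 78 and < 81 → C+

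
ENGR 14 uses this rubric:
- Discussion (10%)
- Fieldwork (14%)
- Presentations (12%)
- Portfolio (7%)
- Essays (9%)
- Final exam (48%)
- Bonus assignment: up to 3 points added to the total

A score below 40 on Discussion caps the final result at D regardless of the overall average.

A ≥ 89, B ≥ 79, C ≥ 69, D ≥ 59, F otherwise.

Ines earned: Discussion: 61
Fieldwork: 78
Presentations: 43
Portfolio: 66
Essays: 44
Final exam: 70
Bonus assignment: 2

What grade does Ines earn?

Discussion score 61 ≥ 40: minimum met.
Weighted total:
  Discussion 61 × 0.1 = 6.1
  Fieldwork 78 × 0.14 = 10.92
  Presentations 43 × 0.12 = 5.16
  Portfolio 66 × 0.07 = 4.62
  Essays 44 × 0.09 = 3.96
  Final exam 70 × 0.48 = 33.6
Sum = 64.36
Bonus assignment: 64.36 + 2 = 66.36
66.36 is ≥ 59 and < 69 → D

D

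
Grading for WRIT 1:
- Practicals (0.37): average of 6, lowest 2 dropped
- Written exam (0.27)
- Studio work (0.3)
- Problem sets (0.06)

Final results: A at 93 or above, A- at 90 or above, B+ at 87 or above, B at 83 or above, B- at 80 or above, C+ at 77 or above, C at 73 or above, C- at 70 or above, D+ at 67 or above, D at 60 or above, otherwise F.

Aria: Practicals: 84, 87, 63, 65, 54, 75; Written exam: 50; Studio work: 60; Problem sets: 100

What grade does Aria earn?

D

Practicals: drop 54, 63 → average of remaining 4 = 311/4 = 77.75
Weighted total:
  Practicals 77.75 × 0.37 = 28.7675
  Written exam 50 × 0.27 = 13.5
  Studio work 60 × 0.3 = 18
  Problem sets 100 × 0.06 = 6
Sum = 66.2675
66.2675 is ≥ 60 and < 67 → D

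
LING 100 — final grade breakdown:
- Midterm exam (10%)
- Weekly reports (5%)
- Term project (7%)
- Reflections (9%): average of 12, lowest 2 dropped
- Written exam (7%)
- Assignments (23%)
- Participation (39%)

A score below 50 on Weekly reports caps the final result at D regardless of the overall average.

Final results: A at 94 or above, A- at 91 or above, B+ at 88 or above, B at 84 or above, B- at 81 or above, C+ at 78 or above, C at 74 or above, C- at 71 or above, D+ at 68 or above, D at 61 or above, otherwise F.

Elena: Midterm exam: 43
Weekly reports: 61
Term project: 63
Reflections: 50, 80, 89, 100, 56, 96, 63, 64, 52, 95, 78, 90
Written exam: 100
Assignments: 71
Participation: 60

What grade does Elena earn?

D

Reflections: drop 50, 52 → average of remaining 10 = 811/10 = 81.1
Weekly reports score 61 ≥ 50: minimum met.
Weighted total:
  Midterm exam 43 × 0.1 = 4.3
  Weekly reports 61 × 0.05 = 3.05
  Term project 63 × 0.07 = 4.41
  Reflections 81.1 × 0.09 = 7.299
  Written exam 100 × 0.07 = 7
  Assignments 71 × 0.23 = 16.33
  Participation 60 × 0.39 = 23.4
Sum = 65.789
65.789 is ≥ 61 and < 68 → D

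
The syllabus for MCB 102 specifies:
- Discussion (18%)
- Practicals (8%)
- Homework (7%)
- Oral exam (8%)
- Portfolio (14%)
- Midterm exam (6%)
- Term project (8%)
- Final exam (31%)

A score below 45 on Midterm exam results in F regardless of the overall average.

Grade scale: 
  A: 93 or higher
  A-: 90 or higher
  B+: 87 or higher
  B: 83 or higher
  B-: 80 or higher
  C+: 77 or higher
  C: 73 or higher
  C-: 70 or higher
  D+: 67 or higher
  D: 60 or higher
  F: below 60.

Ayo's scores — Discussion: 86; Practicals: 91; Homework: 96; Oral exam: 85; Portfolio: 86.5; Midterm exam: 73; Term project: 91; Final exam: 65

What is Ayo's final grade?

B-

Midterm exam score 73 ≥ 45: minimum met.
Weighted total:
  Discussion 86 × 0.18 = 15.48
  Practicals 91 × 0.08 = 7.28
  Homework 96 × 0.07 = 6.72
  Oral exam 85 × 0.08 = 6.8
  Portfolio 86.5 × 0.14 = 12.11
  Midterm exam 73 × 0.06 = 4.38
  Term project 91 × 0.08 = 7.28
  Final exam 65 × 0.31 = 20.15
Sum = 80.2
80.2 is ≥ 80 and < 83 → B-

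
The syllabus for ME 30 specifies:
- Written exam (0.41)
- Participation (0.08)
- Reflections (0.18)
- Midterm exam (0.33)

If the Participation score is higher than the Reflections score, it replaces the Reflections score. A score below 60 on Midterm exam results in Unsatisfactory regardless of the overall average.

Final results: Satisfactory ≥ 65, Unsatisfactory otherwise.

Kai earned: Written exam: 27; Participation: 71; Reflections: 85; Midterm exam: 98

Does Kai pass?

Unsatisfactory

Participation (71) ≤ Reflections (85), so Reflections stays at 85.
Midterm exam score 98 ≥ 60: minimum met.
Weighted total:
  Written exam 27 × 0.41 = 11.07
  Participation 71 × 0.08 = 5.68
  Reflections 85 × 0.18 = 15.3
  Midterm exam 98 × 0.33 = 32.34
Sum = 64.39
64.39 < 65 → Unsatisfactory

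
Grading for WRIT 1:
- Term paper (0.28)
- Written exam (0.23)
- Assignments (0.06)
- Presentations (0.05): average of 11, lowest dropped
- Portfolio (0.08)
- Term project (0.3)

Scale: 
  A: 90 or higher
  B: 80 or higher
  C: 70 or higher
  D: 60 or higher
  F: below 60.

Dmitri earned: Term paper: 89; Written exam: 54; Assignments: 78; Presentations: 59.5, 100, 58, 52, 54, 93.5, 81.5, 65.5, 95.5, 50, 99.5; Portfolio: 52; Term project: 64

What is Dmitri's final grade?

D

Presentations: drop 50 → average of remaining 10 = 759/10 = 75.9
Weighted total:
  Term paper 89 × 0.28 = 24.92
  Written exam 54 × 0.23 = 12.42
  Assignments 78 × 0.06 = 4.68
  Presentations 75.9 × 0.05 = 3.795
  Portfolio 52 × 0.08 = 4.16
  Term project 64 × 0.3 = 19.2
Sum = 69.175
69.175 is ≥ 60 and < 70 → D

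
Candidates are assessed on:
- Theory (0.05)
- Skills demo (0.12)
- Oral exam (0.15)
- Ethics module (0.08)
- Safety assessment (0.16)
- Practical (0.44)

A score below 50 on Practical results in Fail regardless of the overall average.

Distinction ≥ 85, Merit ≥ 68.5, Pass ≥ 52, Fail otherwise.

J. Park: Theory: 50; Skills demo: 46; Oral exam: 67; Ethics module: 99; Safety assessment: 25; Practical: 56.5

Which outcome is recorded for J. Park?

Pass

Practical score 56.5 ≥ 50: minimum met.
Weighted total:
  Theory 50 × 0.05 = 2.5
  Skills demo 46 × 0.12 = 5.52
  Oral exam 67 × 0.15 = 10.05
  Ethics module 99 × 0.08 = 7.92
  Safety assessment 25 × 0.16 = 4
  Practical 56.5 × 0.44 = 24.86
Sum = 54.85
54.85 is ≥ 52 and < 68.5 → Pass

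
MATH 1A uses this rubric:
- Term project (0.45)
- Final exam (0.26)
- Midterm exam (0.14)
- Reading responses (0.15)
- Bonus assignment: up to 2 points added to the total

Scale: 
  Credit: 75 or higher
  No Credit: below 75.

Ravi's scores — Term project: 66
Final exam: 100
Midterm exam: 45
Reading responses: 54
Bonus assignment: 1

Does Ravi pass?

Weighted total:
  Term project 66 × 0.45 = 29.7
  Final exam 100 × 0.26 = 26
  Midterm exam 45 × 0.14 = 6.3
  Reading responses 54 × 0.15 = 8.1
Sum = 70.1
Bonus assignment: 70.1 + 1 = 71.1
71.1 < 75 → No Credit

No Credit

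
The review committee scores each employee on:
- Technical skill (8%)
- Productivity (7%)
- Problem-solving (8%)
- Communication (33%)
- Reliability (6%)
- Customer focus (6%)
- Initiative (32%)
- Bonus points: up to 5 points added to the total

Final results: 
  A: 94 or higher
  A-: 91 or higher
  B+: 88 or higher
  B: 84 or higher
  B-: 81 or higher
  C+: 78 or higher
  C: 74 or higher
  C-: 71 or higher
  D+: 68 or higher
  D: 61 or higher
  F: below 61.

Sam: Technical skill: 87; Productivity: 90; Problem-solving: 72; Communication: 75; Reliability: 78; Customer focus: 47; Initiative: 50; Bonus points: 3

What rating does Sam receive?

D+

Weighted total:
  Technical skill 87 × 0.08 = 6.96
  Productivity 90 × 0.07 = 6.3
  Problem-solving 72 × 0.08 = 5.76
  Communication 75 × 0.33 = 24.75
  Reliability 78 × 0.06 = 4.68
  Customer focus 47 × 0.06 = 2.82
  Initiative 50 × 0.32 = 16
Sum = 67.27
Bonus points: 67.27 + 3 = 70.27
70.27 is ≥ 68 and < 71 → D+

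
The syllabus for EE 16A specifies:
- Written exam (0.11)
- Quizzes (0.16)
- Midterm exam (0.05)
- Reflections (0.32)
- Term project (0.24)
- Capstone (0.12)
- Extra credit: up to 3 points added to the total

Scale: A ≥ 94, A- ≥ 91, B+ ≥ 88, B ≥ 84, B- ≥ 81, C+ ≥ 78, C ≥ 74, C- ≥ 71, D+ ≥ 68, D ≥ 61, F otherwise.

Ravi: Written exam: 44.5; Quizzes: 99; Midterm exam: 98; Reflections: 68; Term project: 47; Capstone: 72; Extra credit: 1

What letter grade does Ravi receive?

Weighted total:
  Written exam 44.5 × 0.11 = 4.895
  Quizzes 99 × 0.16 = 15.84
  Midterm exam 98 × 0.05 = 4.9
  Reflections 68 × 0.32 = 21.76
  Term project 47 × 0.24 = 11.28
  Capstone 72 × 0.12 = 8.64
Sum = 67.315
Extra credit: 67.315 + 1 = 68.315
68.315 is ≥ 68 and < 71 → D+

D+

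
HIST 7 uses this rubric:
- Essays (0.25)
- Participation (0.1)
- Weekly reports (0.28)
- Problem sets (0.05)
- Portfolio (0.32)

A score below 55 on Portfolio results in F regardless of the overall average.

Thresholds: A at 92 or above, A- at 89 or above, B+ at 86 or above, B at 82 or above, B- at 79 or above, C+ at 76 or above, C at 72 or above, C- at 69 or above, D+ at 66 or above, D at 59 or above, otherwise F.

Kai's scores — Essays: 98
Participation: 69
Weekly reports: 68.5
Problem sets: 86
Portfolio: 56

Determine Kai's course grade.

Portfolio score 56 ≥ 55: minimum met.
Weighted total:
  Essays 98 × 0.25 = 24.5
  Participation 69 × 0.1 = 6.9
  Weekly reports 68.5 × 0.28 = 19.18
  Problem sets 86 × 0.05 = 4.3
  Portfolio 56 × 0.32 = 17.92
Sum = 72.8
72.8 is ≥ 72 and < 76 → C

C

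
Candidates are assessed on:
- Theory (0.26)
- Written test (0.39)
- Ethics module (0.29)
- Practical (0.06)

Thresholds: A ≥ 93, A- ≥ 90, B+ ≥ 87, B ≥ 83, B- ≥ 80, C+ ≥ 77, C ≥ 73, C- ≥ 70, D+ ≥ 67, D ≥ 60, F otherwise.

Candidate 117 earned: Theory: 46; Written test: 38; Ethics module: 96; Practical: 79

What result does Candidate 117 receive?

Weighted total:
  Theory 46 × 0.26 = 11.96
  Written test 38 × 0.39 = 14.82
  Ethics module 96 × 0.29 = 27.84
  Practical 79 × 0.06 = 4.74
Sum = 59.36
59.36 < 60 → F

F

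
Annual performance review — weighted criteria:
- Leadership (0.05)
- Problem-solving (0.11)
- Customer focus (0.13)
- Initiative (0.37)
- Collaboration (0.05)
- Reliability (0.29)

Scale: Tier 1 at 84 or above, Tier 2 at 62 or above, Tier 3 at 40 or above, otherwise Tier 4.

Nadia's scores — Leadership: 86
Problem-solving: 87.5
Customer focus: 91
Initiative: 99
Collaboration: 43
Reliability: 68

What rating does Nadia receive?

Tier 1

Weighted total:
  Leadership 86 × 0.05 = 4.3
  Problem-solving 87.5 × 0.11 = 9.625
  Customer focus 91 × 0.13 = 11.83
  Initiative 99 × 0.37 = 36.63
  Collaboration 43 × 0.05 = 2.15
  Reliability 68 × 0.29 = 19.72
Sum = 84.255
84.255 ≥ 84 → Tier 1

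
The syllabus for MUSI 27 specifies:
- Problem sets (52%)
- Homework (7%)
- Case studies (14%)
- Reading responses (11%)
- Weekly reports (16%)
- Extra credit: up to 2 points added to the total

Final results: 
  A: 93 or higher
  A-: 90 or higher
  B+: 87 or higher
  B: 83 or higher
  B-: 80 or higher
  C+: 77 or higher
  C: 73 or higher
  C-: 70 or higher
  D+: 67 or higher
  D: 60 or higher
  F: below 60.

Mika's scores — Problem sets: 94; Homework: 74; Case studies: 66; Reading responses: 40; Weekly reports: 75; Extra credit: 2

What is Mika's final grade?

B-

Weighted total:
  Problem sets 94 × 0.52 = 48.88
  Homework 74 × 0.07 = 5.18
  Case studies 66 × 0.14 = 9.24
  Reading responses 40 × 0.11 = 4.4
  Weekly reports 75 × 0.16 = 12
Sum = 79.7
Extra credit: 79.7 + 2 = 81.7
81.7 is ≥ 80 and < 83 → B-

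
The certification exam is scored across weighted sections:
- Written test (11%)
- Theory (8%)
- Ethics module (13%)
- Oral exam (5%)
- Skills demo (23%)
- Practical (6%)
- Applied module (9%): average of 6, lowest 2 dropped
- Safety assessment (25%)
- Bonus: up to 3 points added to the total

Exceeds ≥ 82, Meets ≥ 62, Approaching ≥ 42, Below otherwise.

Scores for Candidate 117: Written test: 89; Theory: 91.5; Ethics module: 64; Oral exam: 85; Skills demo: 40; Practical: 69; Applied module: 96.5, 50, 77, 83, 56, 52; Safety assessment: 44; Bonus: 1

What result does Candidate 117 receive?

Applied module: drop 50, 52 → average of remaining 4 = 312.5/4 = 78.125
Weighted total:
  Written test 89 × 0.11 = 9.79
  Theory 91.5 × 0.08 = 7.32
  Ethics module 64 × 0.13 = 8.32
  Oral exam 85 × 0.05 = 4.25
  Skills demo 40 × 0.23 = 9.2
  Practical 69 × 0.06 = 4.14
  Applied module 78.125 × 0.09 = 7.03125
  Safety assessment 44 × 0.25 = 11
Sum = 61.05125
Bonus: 61.05125 + 1 = 62.05125
62.05125 is ≥ 62 and < 82 → Meets

Meets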